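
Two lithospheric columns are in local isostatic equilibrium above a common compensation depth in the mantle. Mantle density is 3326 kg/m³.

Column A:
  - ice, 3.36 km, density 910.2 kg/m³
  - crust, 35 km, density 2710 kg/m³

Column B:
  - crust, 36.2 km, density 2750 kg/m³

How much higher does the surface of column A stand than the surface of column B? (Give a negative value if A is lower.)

2.65 km

For any compensation level in the mantle, the mantle terms cancel and isostasy reduces to e = (Σt_A − Σt_B) − (Σ(ρt)_A − Σ(ρt)_B) / ρ_m.
Σt_A = 38.36 km; Σt_B = 36.2 km; Σ(ρt)_A = 97908.272; Σ(ρt)_B = 99550 (in km·kg/m³).
e = (38.36 − 36.2) − (97908.272 − 99550) / 3326 = 2.65 km.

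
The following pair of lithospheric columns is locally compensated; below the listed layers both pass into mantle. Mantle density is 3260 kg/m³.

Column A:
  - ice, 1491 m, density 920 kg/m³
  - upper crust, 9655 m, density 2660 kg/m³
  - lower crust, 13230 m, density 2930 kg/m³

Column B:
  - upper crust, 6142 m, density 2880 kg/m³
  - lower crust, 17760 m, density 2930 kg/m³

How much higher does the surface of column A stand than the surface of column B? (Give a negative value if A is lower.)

For any compensation level in the mantle, the mantle terms cancel and isostasy reduces to e = (Σt_A − Σt_B) − (Σ(ρt)_A − Σ(ρt)_B) / ρ_m.
Σt_A = 24376 m; Σt_B = 23902 m; Σ(ρt)_A = 65817920; Σ(ρt)_B = 69725760 (in m·kg/m³).
e = (24376 − 23902) − (65817920 − 69725760) / 3260 = 1670 m.

1670 m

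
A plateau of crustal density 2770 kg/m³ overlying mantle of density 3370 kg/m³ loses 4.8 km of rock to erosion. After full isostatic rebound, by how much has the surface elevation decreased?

0.855 km

Rebound u = e ρ_c/ρ_m = 4.8 km × 2770/3370 = 3.945 km.
Net surface drop = e − u = 4.8 km − 3.945 km = e (ρ_m − ρ_c)/ρ_m = 0.855 km.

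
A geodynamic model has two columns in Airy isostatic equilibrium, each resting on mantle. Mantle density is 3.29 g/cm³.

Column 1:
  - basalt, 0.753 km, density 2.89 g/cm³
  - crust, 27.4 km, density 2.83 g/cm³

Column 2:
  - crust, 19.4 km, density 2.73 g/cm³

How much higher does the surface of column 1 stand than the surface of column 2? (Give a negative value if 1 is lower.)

0.62 km

For any compensation level in the mantle, the mantle terms cancel and isostasy reduces to e = (Σt_1 − Σt_2) − (Σ(ρt)_1 − Σ(ρt)_2) / ρ_m.
Σt_1 = 28.153 km; Σt_2 = 19.4 km; Σ(ρt)_1 = 79.71817; Σ(ρt)_2 = 52.962 (in km·g/cm³).
e = (28.153 − 19.4) − (79.71817 − 52.962) / 3.29 = 0.62 km.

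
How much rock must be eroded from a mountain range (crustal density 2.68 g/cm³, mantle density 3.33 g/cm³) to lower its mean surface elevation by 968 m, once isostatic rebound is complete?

4960 m

Net drop Δ = e − u = e − e ρ_c/ρ_m = e (ρ_m − ρ_c)/ρ_m.
e = Δ ρ_m/(ρ_m − ρ_c) = 968 m × 3.33/0.65 = 4960 m.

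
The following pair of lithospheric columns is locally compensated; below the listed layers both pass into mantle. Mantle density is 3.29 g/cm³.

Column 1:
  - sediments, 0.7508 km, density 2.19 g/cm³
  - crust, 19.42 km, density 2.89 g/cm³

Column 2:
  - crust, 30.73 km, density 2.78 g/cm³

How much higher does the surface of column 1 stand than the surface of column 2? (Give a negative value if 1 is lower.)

−2.15 km

For any compensation level in the mantle, the mantle terms cancel and isostasy reduces to e = (Σt_1 − Σt_2) − (Σ(ρt)_1 − Σ(ρt)_2) / ρ_m.
Σt_1 = 20.1708 km; Σt_2 = 30.73 km; Σ(ρt)_1 = 57.768052; Σ(ρt)_2 = 85.4294 (in km·g/cm³).
e = (20.1708 − 30.73) − (57.768052 − 85.4294) / 3.29 = −2.15 km.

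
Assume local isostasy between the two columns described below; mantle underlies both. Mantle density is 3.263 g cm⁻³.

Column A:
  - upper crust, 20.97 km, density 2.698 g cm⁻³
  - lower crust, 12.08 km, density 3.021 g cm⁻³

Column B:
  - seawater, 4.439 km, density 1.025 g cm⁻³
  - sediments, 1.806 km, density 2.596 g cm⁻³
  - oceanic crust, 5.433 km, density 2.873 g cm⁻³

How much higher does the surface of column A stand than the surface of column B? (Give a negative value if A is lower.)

0.464 km

For any compensation level in the mantle, the mantle terms cancel and isostasy reduces to e = (Σt_A − Σt_B) − (Σ(ρt)_A − Σ(ρt)_B) / ρ_m.
Σt_A = 33.05 km; Σt_B = 11.678 km; Σ(ρt)_A = 93.07074; Σ(ρt)_B = 24.84736 (in km·g cm⁻³).
e = (33.05 − 11.678) − (93.07074 − 24.84736) / 3.263 = 0.464 km.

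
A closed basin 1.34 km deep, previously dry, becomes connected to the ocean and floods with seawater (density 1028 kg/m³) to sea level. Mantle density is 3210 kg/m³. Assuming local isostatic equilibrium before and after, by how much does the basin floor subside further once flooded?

After flooding the water column is d + s deep. Its weight must equal the weight of mantle displaced by the extra subsidence s: (d + s) ρ_w = s ρ_m.
s = d ρ_w / (ρ_m − ρ_w) = 1.34 km × 1028/(3210 − 1028) = 0.631 km.

0.631 km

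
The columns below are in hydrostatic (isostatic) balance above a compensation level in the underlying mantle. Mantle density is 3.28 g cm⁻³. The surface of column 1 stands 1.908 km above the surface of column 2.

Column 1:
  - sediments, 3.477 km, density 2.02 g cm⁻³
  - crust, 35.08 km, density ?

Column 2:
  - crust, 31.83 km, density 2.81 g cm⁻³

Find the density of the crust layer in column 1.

Take the compensation level at the base of the deeper column (depth z_c below the surface of column 1) and equate Σ ρ_i t_i down to z_c; mantle fills any gap and the z_c terms cancel.
Column 1: 3.477×2.02 + 35.08×ρ + (z_c − 38.557)×3.28
Column 2: 1.908×0 + 31.83×2.81 + (z_c − 1.908 − 31.83)×3.28
The z_c×3.28 term appears on both sides and cancels. Collect the known terms of each column as K = Σ(ρt)_known − 3.28 × (depth of known layers): K_1 = 7.02354 − 3.28×38.557 = −119.44342; K_2 = 89.4423 − 3.28×(1.908 + 31.83) = −21.21834.
Balance: K_1 + 35.08×ρ = K_2, so ρ = (K_2 − K_1)/35.08 = 98.2251/35.08 = 2.8 g cm⁻³.

2.8 g cm⁻³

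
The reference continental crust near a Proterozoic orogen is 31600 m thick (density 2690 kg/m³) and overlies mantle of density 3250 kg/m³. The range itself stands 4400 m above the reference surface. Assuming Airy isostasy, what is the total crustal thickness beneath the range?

57100 m

Root depth r = h ρ_c / (ρ_m − ρ_c) = 4400 m × 2690 / 560 = 21140 m.
Total thickness = T + h + r = 31600 m + 4400 m + 21140 m = 57100 m.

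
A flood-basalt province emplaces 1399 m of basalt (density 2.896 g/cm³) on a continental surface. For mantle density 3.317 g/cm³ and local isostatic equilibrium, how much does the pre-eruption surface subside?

Subaerial loading: s = t ρ_load / ρ_m.
s = 1399 m × 2.896/3.317 = 1220 m.

1220 m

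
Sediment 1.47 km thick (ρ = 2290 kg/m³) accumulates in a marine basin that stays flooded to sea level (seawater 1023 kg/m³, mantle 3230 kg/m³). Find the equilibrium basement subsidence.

Submarine loading: the sediment displaces seawater, and the subsidence is in turn flooded, so s (ρ_m − ρ_w) = t (ρ_sed − ρ_w).
s = 1.47 km × (2290 − 1023) / (3230 − 1023) = 0.844 km.

0.844 km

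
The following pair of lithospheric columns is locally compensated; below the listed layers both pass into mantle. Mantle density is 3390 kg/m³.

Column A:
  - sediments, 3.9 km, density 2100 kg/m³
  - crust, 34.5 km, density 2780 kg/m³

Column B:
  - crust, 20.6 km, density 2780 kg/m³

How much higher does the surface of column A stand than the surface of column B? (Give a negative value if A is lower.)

3.99 km

For any compensation level in the mantle, the mantle terms cancel and isostasy reduces to e = (Σt_A − Σt_B) − (Σ(ρt)_A − Σ(ρt)_B) / ρ_m.
Σt_A = 38.4 km; Σt_B = 20.6 km; Σ(ρt)_A = 104100; Σ(ρt)_B = 57268 (in km·kg/m³).
e = (38.4 − 20.6) − (104100 − 57268) / 3390 = 3.99 km.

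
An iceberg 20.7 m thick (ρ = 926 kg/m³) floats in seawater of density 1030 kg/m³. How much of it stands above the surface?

Floating equilibrium: submerged depth d = t ρ_obj/ρ_fluid = 20.7 m × 926/1030 = 18.61 m.
Freeboard = t − d = 20.7 m − 18.61 m = 2.09 m.

2.09 m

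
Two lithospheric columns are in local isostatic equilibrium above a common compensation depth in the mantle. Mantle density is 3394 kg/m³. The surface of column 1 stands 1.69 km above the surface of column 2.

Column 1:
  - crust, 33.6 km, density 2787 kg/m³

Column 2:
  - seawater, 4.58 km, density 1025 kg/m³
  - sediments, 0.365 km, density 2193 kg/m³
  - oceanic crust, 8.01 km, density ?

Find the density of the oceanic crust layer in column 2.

Take the compensation level at the base of the deeper column (depth z_c below the surface of column 1) and equate Σ ρ_i t_i down to z_c; mantle fills any gap and the z_c terms cancel.
Column 1: 33.6×2787 + (z_c − 33.6)×3394
Column 2: 1.69×0 + 4.58×1025 + 0.365×2193 + 8.01×ρ + (z_c − 1.69 − 12.955)×3394
The z_c×3394 term appears on both sides and cancels. Collect the known terms of each column as K = Σ(ρt)_known − 3394 × (depth of known layers): K_1 = 93643.2 − 3394×33.6 = −20395.2; K_2 = 5494.945 − 3394×(1.69 + 12.955) = −44210.185.
Balance: K_1 = K_2 + 8.01×ρ, so ρ = (K_1 − K_2)/8.01 = 23815/8.01 = 2970 kg/m³.

2970 kg/m³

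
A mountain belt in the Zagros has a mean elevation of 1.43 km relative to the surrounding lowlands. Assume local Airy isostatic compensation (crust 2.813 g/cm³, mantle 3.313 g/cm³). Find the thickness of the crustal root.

In Airy isostatic equilibrium: the weight of the topography is balanced by the buoyancy of the root, ρ_c h = (ρ_m − ρ_c) r.
r = h · ρ_c / (ρ_m − ρ_c) = 1.43 km × 2.813 / (3.313 − 2.813) = 8.05 km.

8.05 km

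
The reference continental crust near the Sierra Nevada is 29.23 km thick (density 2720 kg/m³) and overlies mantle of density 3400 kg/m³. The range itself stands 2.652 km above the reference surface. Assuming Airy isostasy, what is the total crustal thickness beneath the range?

42.5 km

Root depth r = h ρ_c / (ρ_m − ρ_c) = 2.652 km × 2720 / 680 = 10.61 km.
Total thickness = T + h + r = 29.23 km + 2.652 km + 10.61 km = 42.5 km.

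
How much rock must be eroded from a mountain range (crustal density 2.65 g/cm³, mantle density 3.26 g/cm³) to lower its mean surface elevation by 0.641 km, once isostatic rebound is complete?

3.43 km

Net drop Δ = e − u = e − e ρ_c/ρ_m = e (ρ_m − ρ_c)/ρ_m.
e = Δ ρ_m/(ρ_m − ρ_c) = 0.641 km × 3.26/0.61 = 3.43 km.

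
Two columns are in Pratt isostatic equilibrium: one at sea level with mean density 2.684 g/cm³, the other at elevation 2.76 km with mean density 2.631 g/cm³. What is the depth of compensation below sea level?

137 km

ρ_ref D = ρ (D + h) → D (ρ_ref − ρ) = ρ h.
D = ρ h/(ρ_ref − ρ) = 2.631 × 2.76 km/(2.684 − 2.631) = 137 km.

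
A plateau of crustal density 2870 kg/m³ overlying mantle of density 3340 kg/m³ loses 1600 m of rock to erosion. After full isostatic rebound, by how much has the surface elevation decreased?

225 m

Rebound u = e ρ_c/ρ_m = 1600 m × 2870/3340 = 1375 m.
Net surface drop = e − u = 1600 m − 1375 m = e (ρ_m − ρ_c)/ρ_m = 225 m.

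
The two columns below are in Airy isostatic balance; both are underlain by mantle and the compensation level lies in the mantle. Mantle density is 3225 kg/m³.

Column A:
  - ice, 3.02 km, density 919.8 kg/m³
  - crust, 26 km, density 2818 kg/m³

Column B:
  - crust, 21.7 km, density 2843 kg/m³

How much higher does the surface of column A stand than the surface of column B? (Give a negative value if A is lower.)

2.87 km

For any compensation level in the mantle, the mantle terms cancel and isostasy reduces to e = (Σt_A − Σt_B) − (Σ(ρt)_A − Σ(ρt)_B) / ρ_m.
Σt_A = 29.02 km; Σt_B = 21.7 km; Σ(ρt)_A = 76045.796; Σ(ρt)_B = 61693.1 (in km·kg/m³).
e = (29.02 − 21.7) − (76045.796 − 61693.1) / 3225 = 2.87 km.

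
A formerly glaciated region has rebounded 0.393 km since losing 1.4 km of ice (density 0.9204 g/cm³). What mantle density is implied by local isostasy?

ρ_m = ρ_ice t / u = 0.9204 × 1.4 km/0.393 km = 3.28 g/cm³.

3.28 g/cm³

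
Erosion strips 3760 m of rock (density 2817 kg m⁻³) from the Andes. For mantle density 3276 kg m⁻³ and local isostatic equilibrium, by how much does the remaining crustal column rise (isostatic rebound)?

3230 m

Unloading: uplift u = e ρ_c/ρ_m = 3760 m × 2817/3276 = 3230 m.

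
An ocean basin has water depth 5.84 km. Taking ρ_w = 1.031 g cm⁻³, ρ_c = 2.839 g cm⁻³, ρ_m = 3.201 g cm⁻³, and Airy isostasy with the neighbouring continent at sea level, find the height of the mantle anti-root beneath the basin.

By Archimedes' principle applied to the lithosphere: replacing crust with seawater at the top is compensated by replacing crust with mantle at the base: d (ρ_c − ρ_w) = a (ρ_m − ρ_c).
a = d (ρ_c − ρ_w)/(ρ_m − ρ_c) = 5.84 km × 1.808/0.362 = 29.2 km.

29.2 km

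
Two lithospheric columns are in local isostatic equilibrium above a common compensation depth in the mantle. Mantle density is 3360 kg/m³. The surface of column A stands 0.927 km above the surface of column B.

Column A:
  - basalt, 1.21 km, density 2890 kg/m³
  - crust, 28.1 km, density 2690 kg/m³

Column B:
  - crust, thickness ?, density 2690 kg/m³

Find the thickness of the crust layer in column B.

24.3 km

Take the compensation level at the base of the deeper column (depth z_c below the surface of column A) and equate Σ ρ_i t_i down to z_c; mantle fills any gap and the z_c terms cancel.
Column A: 1.21×2890 + 28.1×2690 + (z_c − 29.31)×3360
Column B: 0.927×0 + x×2690 + (z_c − 0.927 − 0 − x)×3360
The z_c×3360 term appears on both sides and cancels. Collect the known terms of each column as K = Σ(ρt)_known − 3360 × (depth of known layers): K_A = 79085.9 − 3360×29.31 = −19395.7; K_B = 0 − 3360×(0.927 + 0) = −3114.72.
Balance: K_A = K_B − x×(3360 − 2690), so x = (K_B − K_A)/(3360 − 2690) = 16281/670 = 24.3 km.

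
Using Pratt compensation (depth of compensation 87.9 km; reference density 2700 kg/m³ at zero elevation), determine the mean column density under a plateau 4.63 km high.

Pratt balance: ρ_ref D = ρ (D + h).
ρ = ρ_ref D/(D + h) = 2700 × 87.9 km/(87.9 km + 4.63 km) = 2560 kg/m³.

2560 kg/m³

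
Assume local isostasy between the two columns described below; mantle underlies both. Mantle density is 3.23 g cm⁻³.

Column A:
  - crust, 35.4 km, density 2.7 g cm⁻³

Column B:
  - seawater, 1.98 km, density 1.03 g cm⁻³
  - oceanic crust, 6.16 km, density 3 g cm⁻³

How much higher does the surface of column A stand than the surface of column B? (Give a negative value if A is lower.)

4.02 km

For any compensation level in the mantle, the mantle terms cancel and isostasy reduces to e = (Σt_A − Σt_B) − (Σ(ρt)_A − Σ(ρt)_B) / ρ_m.
Σt_A = 35.4 km; Σt_B = 8.14 km; Σ(ρt)_A = 95.58; Σ(ρt)_B = 20.5194 (in km·g cm⁻³).
e = (35.4 − 8.14) − (95.58 − 20.5194) / 3.23 = 4.02 km.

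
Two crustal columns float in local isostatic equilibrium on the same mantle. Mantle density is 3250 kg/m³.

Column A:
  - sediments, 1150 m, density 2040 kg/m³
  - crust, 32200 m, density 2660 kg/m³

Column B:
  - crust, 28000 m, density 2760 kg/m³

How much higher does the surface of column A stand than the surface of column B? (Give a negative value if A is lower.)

For any compensation level in the mantle, the mantle terms cancel and isostasy reduces to e = (Σt_A − Σt_B) − (Σ(ρt)_A − Σ(ρt)_B) / ρ_m.
Σt_A = 33350 m; Σt_B = 28000 m; Σ(ρt)_A = 87998000; Σ(ρt)_B = 77280000 (in m·kg/m³).
e = (33350 − 28000) − (87998000 − 77280000) / 3250 = 2050 m.

2050 m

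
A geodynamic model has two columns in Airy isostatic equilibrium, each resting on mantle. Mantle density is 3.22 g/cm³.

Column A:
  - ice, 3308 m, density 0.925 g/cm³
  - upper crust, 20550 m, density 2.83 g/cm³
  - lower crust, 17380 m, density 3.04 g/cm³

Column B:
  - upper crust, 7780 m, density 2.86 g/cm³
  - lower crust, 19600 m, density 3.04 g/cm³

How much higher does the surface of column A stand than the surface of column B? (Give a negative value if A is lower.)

3850 m

For any compensation level in the mantle, the mantle terms cancel and isostasy reduces to e = (Σt_A − Σt_B) − (Σ(ρt)_A − Σ(ρt)_B) / ρ_m.
Σt_A = 41238 m; Σt_B = 27380 m; Σ(ρt)_A = 114051.6; Σ(ρt)_B = 81834.8 (in m·g/cm³).
e = (41238 − 27380) − (114051.6 − 81834.8) / 3.22 = 3850 m.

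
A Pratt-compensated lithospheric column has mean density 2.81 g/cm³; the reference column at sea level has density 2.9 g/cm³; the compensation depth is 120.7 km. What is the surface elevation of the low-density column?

ρ_ref D = ρ (D + h) → h = D (ρ_ref − ρ)/ρ.
h = 120.7 km × (2.9 − 2.81)/2.81 = 3.87 km.

3.87 km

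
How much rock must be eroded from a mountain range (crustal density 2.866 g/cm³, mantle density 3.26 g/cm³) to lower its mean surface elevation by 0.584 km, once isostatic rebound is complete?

4.83 km

Net drop Δ = e − u = e − e ρ_c/ρ_m = e (ρ_m − ρ_c)/ρ_m.
e = Δ ρ_m/(ρ_m − ρ_c) = 0.584 km × 3.26/0.394 = 4.83 km.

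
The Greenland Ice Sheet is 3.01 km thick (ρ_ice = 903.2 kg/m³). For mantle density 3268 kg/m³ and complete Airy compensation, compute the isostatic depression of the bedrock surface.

By Archimedes' principle applied to the lithosphere: the ice load ρ_ice t is balanced by mantle displaced below, ρ_m s.
s = t ρ_ice / ρ_m = 3.01 km × 903.2/3268 = 0.832 km.

0.832 km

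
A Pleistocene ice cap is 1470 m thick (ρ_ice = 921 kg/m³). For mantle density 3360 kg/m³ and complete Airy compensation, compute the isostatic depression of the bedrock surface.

403 m

By Archimedes' principle applied to the lithosphere: the ice load ρ_ice t is balanced by mantle displaced below, ρ_m s.
s = t ρ_ice / ρ_m = 1470 m × 921/3360 = 403 m.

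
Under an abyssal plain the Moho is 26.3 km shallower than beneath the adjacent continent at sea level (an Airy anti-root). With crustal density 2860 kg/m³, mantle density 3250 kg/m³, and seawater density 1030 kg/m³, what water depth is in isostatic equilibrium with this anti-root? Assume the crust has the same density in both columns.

Replacing a thickness d of crust by seawater at the top must be balanced by replacing crust with mantle at the base: d (ρ_c − ρ_w) = a (ρ_m − ρ_c).
d = a (ρ_m − ρ_c)/(ρ_c − ρ_w) = 26.3 km × 390/1830 = 5.6 km.

5.6 km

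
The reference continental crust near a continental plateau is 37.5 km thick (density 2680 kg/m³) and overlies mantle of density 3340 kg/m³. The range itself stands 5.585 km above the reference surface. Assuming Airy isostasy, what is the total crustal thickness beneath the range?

Root depth r = h ρ_c / (ρ_m − ρ_c) = 5.585 km × 2680 / 660 = 22.68 km.
Total thickness = T + h + r = 37.5 km + 5.585 km + 22.68 km = 65.8 km.

65.8 km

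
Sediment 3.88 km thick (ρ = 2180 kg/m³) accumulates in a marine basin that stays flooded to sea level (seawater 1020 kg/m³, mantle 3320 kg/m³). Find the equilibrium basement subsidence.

1.96 km

Submarine loading: the sediment displaces seawater, and the subsidence is in turn flooded, so s (ρ_m − ρ_w) = t (ρ_sed − ρ_w).
s = 3.88 km × (2180 − 1020) / (3320 − 1020) = 1.96 km.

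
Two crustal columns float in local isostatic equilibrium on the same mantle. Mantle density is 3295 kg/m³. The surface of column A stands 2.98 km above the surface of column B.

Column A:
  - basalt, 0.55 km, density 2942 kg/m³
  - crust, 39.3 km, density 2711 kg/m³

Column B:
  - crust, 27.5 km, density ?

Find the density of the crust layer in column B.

Take the compensation level at the base of the deeper column (depth z_c below the surface of column A) and equate Σ ρ_i t_i down to z_c; mantle fills any gap and the z_c terms cancel.
Column A: 0.55×2942 + 39.3×2711 + (z_c − 39.85)×3295
Column B: 2.98×0 + 27.5×ρ + (z_c − 2.98 − 27.5)×3295
The z_c×3295 term appears on both sides and cancels. Collect the known terms of each column as K = Σ(ρt)_known − 3295 × (depth of known layers): K_A = 108160.4 − 3295×39.85 = −23145.35; K_B = 0 − 3295×(2.98 + 27.5) = −100431.6.
Balance: K_A = K_B + 27.5×ρ, so ρ = (K_A − K_B)/27.5 = 77286.2/27.5 = 2810 kg/m³.

2810 kg/m³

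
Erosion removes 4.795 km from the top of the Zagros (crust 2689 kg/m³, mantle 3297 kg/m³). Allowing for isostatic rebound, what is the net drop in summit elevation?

0.884 km

Rebound u = e ρ_c/ρ_m = 4.795 km × 2689/3297 = 3.911 km.
Net surface drop = e − u = 4.795 km − 3.911 km = e (ρ_m − ρ_c)/ρ_m = 0.884 km.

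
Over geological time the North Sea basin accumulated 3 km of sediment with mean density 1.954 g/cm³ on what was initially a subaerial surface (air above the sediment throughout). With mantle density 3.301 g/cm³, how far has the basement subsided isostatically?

1.78 km

Subaerial load: s = t ρ_sed / ρ_m = 3 km × 1.954/3.301 = 1.78 km.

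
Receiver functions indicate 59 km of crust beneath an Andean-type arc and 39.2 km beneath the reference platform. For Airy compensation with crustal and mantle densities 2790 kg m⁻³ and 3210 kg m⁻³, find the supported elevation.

Excess crust Δ = 59 km − 39.2 km = 19.8 km, split between elevation h and root r with h + r = Δ.
Airy balance ρ_c h = (ρ_m − ρ_c) r gives r = h ρ_c/(ρ_m − ρ_c), so h (1 + ρ_c/(ρ_m − ρ_c)) = Δ, i.e. h = Δ (ρ_m − ρ_c)/ρ_m.
h = 19.8 km × 420/3210 = 2.59 km.

2.59 km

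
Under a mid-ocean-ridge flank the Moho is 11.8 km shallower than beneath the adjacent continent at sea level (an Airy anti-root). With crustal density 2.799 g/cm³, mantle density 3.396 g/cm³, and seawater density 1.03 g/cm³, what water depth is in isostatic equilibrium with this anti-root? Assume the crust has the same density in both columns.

Replacing a thickness d of crust by seawater at the top must be balanced by replacing crust with mantle at the base: d (ρ_c − ρ_w) = a (ρ_m − ρ_c).
d = a (ρ_m − ρ_c)/(ρ_c − ρ_w) = 11.8 km × 0.597/1.769 = 3.98 km.

3.98 km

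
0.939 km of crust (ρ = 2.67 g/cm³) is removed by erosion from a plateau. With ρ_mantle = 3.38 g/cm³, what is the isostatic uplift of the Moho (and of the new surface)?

Unloading: uplift u = e ρ_c/ρ_m = 0.939 km × 2.67/3.38 = 0.742 km.

0.742 km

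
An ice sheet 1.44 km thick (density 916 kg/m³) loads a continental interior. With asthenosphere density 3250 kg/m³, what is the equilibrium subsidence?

In Airy isostatic equilibrium: the ice load ρ_ice t is balanced by mantle displaced below, ρ_m s.
s = t ρ_ice / ρ_m = 1.44 km × 916/3250 = 0.406 km.

0.406 km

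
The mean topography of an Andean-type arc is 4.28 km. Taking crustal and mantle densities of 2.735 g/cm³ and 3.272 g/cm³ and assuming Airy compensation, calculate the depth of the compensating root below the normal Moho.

For local isostatic compensation: the weight of the topography is balanced by the buoyancy of the root, ρ_c h = (ρ_m − ρ_c) r.
r = h · ρ_c / (ρ_m − ρ_c) = 4.28 km × 2.735 / (3.272 − 2.735) = 21.8 km.

21.8 km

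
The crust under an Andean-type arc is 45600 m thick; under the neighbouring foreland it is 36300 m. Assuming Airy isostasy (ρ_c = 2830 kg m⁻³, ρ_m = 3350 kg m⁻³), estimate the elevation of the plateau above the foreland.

Excess crust Δ = 45600 m − 36300 m = 9300 m, split between elevation h and root r with h + r = Δ.
Airy balance ρ_c h = (ρ_m − ρ_c) r gives r = h ρ_c/(ρ_m − ρ_c), so h (1 + ρ_c/(ρ_m − ρ_c)) = Δ, i.e. h = Δ (ρ_m − ρ_c)/ρ_m.
h = 9300 m × 520/3350 = 1440 m.

1440 m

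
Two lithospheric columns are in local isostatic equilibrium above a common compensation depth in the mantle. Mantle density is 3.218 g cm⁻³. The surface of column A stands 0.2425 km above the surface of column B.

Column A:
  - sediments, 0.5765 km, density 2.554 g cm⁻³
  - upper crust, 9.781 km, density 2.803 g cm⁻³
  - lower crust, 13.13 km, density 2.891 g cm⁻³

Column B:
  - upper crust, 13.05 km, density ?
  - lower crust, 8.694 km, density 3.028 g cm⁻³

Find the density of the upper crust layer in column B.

2.73 g cm⁻³

Take the compensation level at the base of the deeper column (depth z_c below the surface of column A) and equate Σ ρ_i t_i down to z_c; mantle fills any gap and the z_c terms cancel.
Column A: 0.5765×2.554 + 9.781×2.803 + 13.13×2.891 + (z_c − 23.4875)×3.218
Column B: 0.2425×0 + 13.05×ρ + 8.694×3.028 + (z_c − 0.2425 − 21.744)×3.218
The z_c×3.218 term appears on both sides and cancels. Collect the known terms of each column as K = Σ(ρt)_known − 3.218 × (depth of known layers): K_A = 66.847354 − 3.218×23.4875 = −8.735421; K_B = 26.325432 − 3.218×(0.2425 + 21.744) = −44.427125.
Balance: K_A = K_B + 13.05×ρ, so ρ = (K_A − K_B)/13.05 = 35.6917/13.05 = 2.73 g cm⁻³.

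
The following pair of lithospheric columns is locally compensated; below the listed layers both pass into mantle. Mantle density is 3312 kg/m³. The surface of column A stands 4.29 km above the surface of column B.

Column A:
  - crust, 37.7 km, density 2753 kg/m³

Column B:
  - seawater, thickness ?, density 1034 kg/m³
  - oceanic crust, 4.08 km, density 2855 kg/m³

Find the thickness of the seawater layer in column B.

Take the compensation level at the base of the deeper column (depth z_c below the surface of column A) and equate Σ ρ_i t_i down to z_c; mantle fills any gap and the z_c terms cancel.
Column A: 37.7×2753 + (z_c − 37.7)×3312
Column B: 4.29×0 + x×1034 + 4.08×2855 + (z_c − 4.29 − 4.08 − x)×3312
The z_c×3312 term appears on both sides and cancels. Collect the known terms of each column as K = Σ(ρt)_known − 3312 × (depth of known layers): K_A = 103788.1 − 3312×37.7 = −21074.3; K_B = 11648.4 − 3312×(4.29 + 4.08) = −16073.04.
Balance: K_A = K_B − x×(3312 − 1034), so x = (K_B − K_A)/(3312 − 1034) = 5001.26/2278 = 2.2 km.

2.2 km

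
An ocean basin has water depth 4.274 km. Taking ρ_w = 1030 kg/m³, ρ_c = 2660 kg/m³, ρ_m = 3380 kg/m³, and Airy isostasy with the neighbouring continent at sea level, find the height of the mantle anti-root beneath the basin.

By Archimedes' principle applied to the lithosphere: replacing crust with seawater at the top is compensated by replacing crust with mantle at the base: d (ρ_c − ρ_w) = a (ρ_m − ρ_c).
a = d (ρ_c − ρ_w)/(ρ_m − ρ_c) = 4.274 km × 1630/720 = 9.68 km.

9.68 km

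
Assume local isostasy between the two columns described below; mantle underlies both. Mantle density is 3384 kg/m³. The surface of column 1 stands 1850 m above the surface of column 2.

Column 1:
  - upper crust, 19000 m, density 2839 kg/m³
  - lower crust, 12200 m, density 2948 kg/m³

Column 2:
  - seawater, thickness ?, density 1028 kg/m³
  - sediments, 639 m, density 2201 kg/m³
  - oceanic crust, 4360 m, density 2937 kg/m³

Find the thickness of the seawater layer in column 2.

Take the compensation level at the base of the deeper column (depth z_c below the surface of column 1) and equate Σ ρ_i t_i down to z_c; mantle fills any gap and the z_c terms cancel.
Column 1: 19000×2839 + 12200×2948 + (z_c − 31200)×3384
Column 2: 1850×0 + x×1028 + 639×2201 + 4360×2937 + (z_c − 1850 − 4999 − x)×3384
The z_c×3384 term appears on both sides and cancels. Collect the known terms of each column as K = Σ(ρt)_known − 3384 × (depth of known layers): K_1 = 89906600 − 3384×31200 = −15674200; K_2 = 14211759 − 3384×(1850 + 4999) = −8965257.
Balance: K_1 = K_2 − x×(3384 − 1028), so x = (K_2 − K_1)/(3384 − 1028) = 6708940/2356 = 2850 m.

2850 m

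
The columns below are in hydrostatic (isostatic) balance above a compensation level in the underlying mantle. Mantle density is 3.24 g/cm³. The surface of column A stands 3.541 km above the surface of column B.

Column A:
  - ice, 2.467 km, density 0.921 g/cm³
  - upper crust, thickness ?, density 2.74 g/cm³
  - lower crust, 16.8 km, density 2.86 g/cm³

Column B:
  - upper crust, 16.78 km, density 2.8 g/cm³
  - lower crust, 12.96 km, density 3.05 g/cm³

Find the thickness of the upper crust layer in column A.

Take the compensation level at the base of the deeper column (depth z_c below the surface of column A) and equate Σ ρ_i t_i down to z_c; mantle fills any gap and the z_c terms cancel.
Column A: 2.467×0.921 + x×2.74 + 16.8×2.86 + (z_c − 19.267 − x)×3.24
Column B: 3.541×0 + 16.78×2.8 + 12.96×3.05 + (z_c − 3.541 − 29.74)×3.24
The z_c×3.24 term appears on both sides and cancels. Collect the known terms of each column as K = Σ(ρt)_known − 3.24 × (depth of known layers): K_A = 50.320107 − 3.24×19.267 = −12.104973; K_B = 86.512 − 3.24×(3.541 + 29.74) = −21.31844.
Balance: K_A − x×(3.24 − 2.74) = K_B, so x = (K_A − K_B)/(3.24 − 2.74) = 9.21347/0.5 = 18.4 km.

18.4 km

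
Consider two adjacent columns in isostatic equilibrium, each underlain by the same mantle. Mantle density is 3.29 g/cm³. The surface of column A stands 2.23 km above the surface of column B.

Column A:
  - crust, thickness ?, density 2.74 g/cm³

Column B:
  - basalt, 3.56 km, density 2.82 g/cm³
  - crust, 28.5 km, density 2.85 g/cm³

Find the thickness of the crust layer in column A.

39.2 km

Take the compensation level at the base of the deeper column (depth z_c below the surface of column A) and equate Σ ρ_i t_i down to z_c; mantle fills any gap and the z_c terms cancel.
Column A: x×2.74 + (z_c − 0 − x)×3.29
Column B: 2.23×0 + 3.56×2.82 + 28.5×2.85 + (z_c − 2.23 − 32.06)×3.29
The z_c×3.29 term appears on both sides and cancels. Collect the known terms of each column as K = Σ(ρt)_known − 3.29 × (depth of known layers): K_A = 0 − 3.29×0 = 0; K_B = 91.2642 − 3.29×(2.23 + 32.06) = −21.5499.
Balance: K_A − x×(3.29 − 2.74) = K_B, so x = (K_A − K_B)/(3.29 − 2.74) = 21.5499/0.55 = 39.2 km.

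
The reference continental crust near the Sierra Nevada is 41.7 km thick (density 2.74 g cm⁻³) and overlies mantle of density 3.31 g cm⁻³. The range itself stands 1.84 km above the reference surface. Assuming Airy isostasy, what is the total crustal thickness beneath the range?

Root depth r = h ρ_c / (ρ_m − ρ_c) = 1.84 km × 2.74 / 0.57 = 8.845 km.
Total thickness = T + h + r = 41.7 km + 1.84 km + 8.845 km = 52.4 km.

52.4 km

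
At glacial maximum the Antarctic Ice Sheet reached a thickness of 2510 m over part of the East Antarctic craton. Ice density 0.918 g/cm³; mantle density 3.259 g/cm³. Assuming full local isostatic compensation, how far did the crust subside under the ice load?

For local isostatic compensation: the ice load ρ_ice t is balanced by mantle displaced below, ρ_m s.
s = t ρ_ice / ρ_m = 2510 m × 0.918/3.259 = 707 m.

707 m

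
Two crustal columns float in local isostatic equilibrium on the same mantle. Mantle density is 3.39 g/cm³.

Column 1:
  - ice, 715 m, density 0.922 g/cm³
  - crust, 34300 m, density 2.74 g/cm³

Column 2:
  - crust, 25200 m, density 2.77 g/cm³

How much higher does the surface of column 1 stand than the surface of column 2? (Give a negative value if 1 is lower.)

For any compensation level in the mantle, the mantle terms cancel and isostasy reduces to e = (Σt_1 − Σt_2) − (Σ(ρt)_1 − Σ(ρt)_2) / ρ_m.
Σt_1 = 35015 m; Σt_2 = 25200 m; Σ(ρt)_1 = 94641.23; Σ(ρt)_2 = 69804 (in m·g/cm³).
e = (35015 − 25200) − (94641.23 − 69804) / 3.39 = 2490 m.

2490 m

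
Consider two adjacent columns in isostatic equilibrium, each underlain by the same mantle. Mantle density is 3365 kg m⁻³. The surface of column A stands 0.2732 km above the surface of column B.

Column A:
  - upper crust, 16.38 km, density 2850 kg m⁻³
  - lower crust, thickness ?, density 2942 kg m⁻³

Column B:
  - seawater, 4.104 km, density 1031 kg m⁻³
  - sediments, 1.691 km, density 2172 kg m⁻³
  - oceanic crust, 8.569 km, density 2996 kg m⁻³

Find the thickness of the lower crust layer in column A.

17.1 km

Take the compensation level at the base of the deeper column (depth z_c below the surface of column A) and equate Σ ρ_i t_i down to z_c; mantle fills any gap and the z_c terms cancel.
Column A: 16.38×2850 + x×2942 + (z_c − 16.38 − x)×3365
Column B: 0.2732×0 + 4.104×1031 + 1.691×2172 + 8.569×2996 + (z_c − 0.2732 − 14.364)×3365
The z_c×3365 term appears on both sides and cancels. Collect the known terms of each column as K = Σ(ρt)_known − 3365 × (depth of known layers): K_A = 46683 − 3365×16.38 = −8435.7; K_B = 33576.8 − 3365×(0.2732 + 14.364) = −15677.378.
Balance: K_A − x×(3365 − 2942) = K_B, so x = (K_A − K_B)/(3365 − 2942) = 7241.68/423 = 17.1 km.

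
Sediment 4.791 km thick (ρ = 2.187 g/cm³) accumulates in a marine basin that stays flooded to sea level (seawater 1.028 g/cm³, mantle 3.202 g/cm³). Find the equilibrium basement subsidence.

Submarine loading: the sediment displaces seawater, and the subsidence is in turn flooded, so s (ρ_m − ρ_w) = t (ρ_sed − ρ_w).
s = 4.791 km × (2.187 − 1.028) / (3.202 − 1.028) = 2.55 km.

2.55 km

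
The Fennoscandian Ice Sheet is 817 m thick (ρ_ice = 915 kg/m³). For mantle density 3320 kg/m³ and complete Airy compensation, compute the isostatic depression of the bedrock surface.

225 m

Balancing pressure at the compensation depth: the ice load ρ_ice t is balanced by mantle displaced below, ρ_m s.
s = t ρ_ice / ρ_m = 817 m × 915/3320 = 225 m.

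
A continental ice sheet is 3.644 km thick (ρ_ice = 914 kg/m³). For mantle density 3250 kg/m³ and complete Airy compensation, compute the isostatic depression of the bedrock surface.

Isostatic balance requires: the ice load ρ_ice t is balanced by mantle displaced below, ρ_m s.
s = t ρ_ice / ρ_m = 3.644 km × 914/3250 = 1.02 km.

1.02 km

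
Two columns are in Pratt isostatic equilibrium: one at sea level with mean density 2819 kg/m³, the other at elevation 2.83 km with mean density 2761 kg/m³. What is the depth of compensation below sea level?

ρ_ref D = ρ (D + h) → D (ρ_ref − ρ) = ρ h.
D = ρ h/(ρ_ref − ρ) = 2761 × 2.83 km/(2819 − 2761) = 135 km.

135 km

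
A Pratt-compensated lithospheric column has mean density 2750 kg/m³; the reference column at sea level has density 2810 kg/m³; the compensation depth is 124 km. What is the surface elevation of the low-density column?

2.71 km

ρ_ref D = ρ (D + h) → h = D (ρ_ref − ρ)/ρ.
h = 124 km × (2810 − 2750)/2750 = 2.71 km.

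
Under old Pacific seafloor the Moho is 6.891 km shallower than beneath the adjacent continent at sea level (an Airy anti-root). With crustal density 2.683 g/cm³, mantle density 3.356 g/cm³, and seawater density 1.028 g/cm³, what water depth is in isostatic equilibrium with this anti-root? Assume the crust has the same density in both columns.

Replacing a thickness d of crust by seawater at the top must be balanced by replacing crust with mantle at the base: d (ρ_c − ρ_w) = a (ρ_m − ρ_c).
d = a (ρ_m − ρ_c)/(ρ_c − ρ_w) = 6.891 km × 0.673/1.655 = 2.8 km.

2.8 km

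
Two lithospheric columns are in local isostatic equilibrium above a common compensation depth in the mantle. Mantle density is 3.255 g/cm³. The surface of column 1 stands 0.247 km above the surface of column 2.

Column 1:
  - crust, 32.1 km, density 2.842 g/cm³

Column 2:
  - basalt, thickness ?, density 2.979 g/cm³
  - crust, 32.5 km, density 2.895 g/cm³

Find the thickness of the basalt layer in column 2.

Take the compensation level at the base of the deeper column (depth z_c below the surface of column 1) and equate Σ ρ_i t_i down to z_c; mantle fills any gap and the z_c terms cancel.
Column 1: 32.1×2.842 + (z_c − 32.1)×3.255
Column 2: 0.247×0 + x×2.979 + 32.5×2.895 + (z_c − 0.247 − 32.5 − x)×3.255
The z_c×3.255 term appears on both sides and cancels. Collect the known terms of each column as K = Σ(ρt)_known − 3.255 × (depth of known layers): K_1 = 91.2282 − 3.255×32.1 = −13.2573; K_2 = 94.0875 − 3.255×(0.247 + 32.5) = −12.503985.
Balance: K_1 = K_2 − x×(3.255 − 2.979), so x = (K_2 − K_1)/(3.255 − 2.979) = 0.753315/0.276 = 2.73 km.

2.73 km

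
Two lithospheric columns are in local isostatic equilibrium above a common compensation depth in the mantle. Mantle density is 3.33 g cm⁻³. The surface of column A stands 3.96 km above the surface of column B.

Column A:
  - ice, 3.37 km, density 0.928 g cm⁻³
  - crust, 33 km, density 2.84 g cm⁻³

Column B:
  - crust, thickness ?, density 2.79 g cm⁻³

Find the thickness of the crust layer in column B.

20.5 km

Take the compensation level at the base of the deeper column (depth z_c below the surface of column A) and equate Σ ρ_i t_i down to z_c; mantle fills any gap and the z_c terms cancel.
Column A: 3.37×0.928 + 33×2.84 + (z_c − 36.37)×3.33
Column B: 3.96×0 + x×2.79 + (z_c − 3.96 − 0 − x)×3.33
The z_c×3.33 term appears on both sides and cancels. Collect the known terms of each column as K = Σ(ρt)_known − 3.33 × (depth of known layers): K_A = 96.84736 − 3.33×36.37 = −24.26474; K_B = 0 − 3.33×(3.96 + 0) = −13.1868.
Balance: K_A = K_B − x×(3.33 − 2.79), so x = (K_B − K_A)/(3.33 − 2.79) = 11.0779/0.54 = 20.5 km.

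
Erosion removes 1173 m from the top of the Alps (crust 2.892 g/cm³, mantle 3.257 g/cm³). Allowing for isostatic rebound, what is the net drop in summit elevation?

131 m

Rebound u = e ρ_c/ρ_m = 1173 m × 2.892/3.257 = 1042 m.
Net surface drop = e − u = 1173 m − 1042 m = e (ρ_m − ρ_c)/ρ_m = 131 m.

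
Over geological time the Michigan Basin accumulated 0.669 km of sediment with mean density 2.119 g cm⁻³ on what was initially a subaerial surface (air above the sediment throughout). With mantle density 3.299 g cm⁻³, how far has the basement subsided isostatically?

Subaerial load: s = t ρ_sed / ρ_m = 0.669 km × 2.119/3.299 = 0.43 km.

0.43 km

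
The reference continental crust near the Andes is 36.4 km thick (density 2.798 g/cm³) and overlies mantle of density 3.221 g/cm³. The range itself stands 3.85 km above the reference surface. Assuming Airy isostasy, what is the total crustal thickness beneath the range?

Root depth r = h ρ_c / (ρ_m − ρ_c) = 3.85 km × 2.798 / 0.423 = 25.47 km.
Total thickness = T + h + r = 36.4 km + 3.85 km + 25.47 km = 65.7 km.

65.7 km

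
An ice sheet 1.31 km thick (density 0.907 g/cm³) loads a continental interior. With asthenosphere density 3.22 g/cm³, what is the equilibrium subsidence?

Equating mass per unit area of the two columns: the ice load ρ_ice t is balanced by mantle displaced below, ρ_m s.
s = t ρ_ice / ρ_m = 1.31 km × 0.907/3.22 = 0.369 km.

0.369 km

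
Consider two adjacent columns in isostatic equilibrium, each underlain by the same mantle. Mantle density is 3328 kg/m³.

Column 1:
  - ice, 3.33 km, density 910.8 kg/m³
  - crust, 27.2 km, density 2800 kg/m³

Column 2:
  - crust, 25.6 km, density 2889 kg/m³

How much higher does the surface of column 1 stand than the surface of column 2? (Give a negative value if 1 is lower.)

For any compensation level in the mantle, the mantle terms cancel and isostasy reduces to e = (Σt_1 − Σt_2) − (Σ(ρt)_1 − Σ(ρt)_2) / ρ_m.
Σt_1 = 30.53 km; Σt_2 = 25.6 km; Σ(ρt)_1 = 79192.964; Σ(ρt)_2 = 73958.4 (in km·kg/m³).
e = (30.53 − 25.6) − (79192.964 − 73958.4) / 3328 = 3.36 km.

3.36 km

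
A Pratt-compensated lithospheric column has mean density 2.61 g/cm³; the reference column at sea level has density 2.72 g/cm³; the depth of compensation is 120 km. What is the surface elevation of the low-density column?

ρ_ref D = ρ (D + h) → h = D (ρ_ref − ρ)/ρ.
h = 120 km × (2.72 − 2.61)/2.61 = 5.06 km.

5.06 km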